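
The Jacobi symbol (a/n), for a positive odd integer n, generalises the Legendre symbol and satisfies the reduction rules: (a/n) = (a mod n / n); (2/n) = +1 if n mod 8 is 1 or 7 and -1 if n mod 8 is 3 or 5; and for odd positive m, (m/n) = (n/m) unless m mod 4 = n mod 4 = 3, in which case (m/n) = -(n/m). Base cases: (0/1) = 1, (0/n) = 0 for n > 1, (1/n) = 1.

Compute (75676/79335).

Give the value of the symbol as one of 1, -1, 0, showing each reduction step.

-1

factor out 2^2: 75676 = 2^2·18919; with 79335 mod 8 = 7, (2/79335) = +1; sign now +1; continue with (18919/79335)
flip (18919/79335) -> (79335/18919): both odd, 18919 mod 4 = 3, 79335 mod 4 = 3, so the flip contributes -1; sign now -1
(79335/18919): 79335 mod 18919 = 3659, so (79335/18919) = (3659/18919)
flip (3659/18919) -> (18919/3659): both odd, 3659 mod 4 = 3, 18919 mod 4 = 3, so the flip contributes -1; sign now +1
(18919/3659): 18919 mod 3659 = 624, so (18919/3659) = (624/3659)
factor out 2^4: 624 = 2^4·39; with 3659 mod 8 = 3, (2/3659) = -1; sign now +1; continue with (39/3659)
flip (39/3659) -> (3659/39): both odd, 39 mod 4 = 3, 3659 mod 4 = 3, so the flip contributes -1; sign now -1
(3659/39): 3659 mod 39 = 32, so (3659/39) = (32/39)
factor out 2^5: 32 = 2^5·1; with 39 mod 8 = 7, (2/39) = +1; sign now -1; continue with (1/39)
reached (1/39) = 1, so the symbol is -1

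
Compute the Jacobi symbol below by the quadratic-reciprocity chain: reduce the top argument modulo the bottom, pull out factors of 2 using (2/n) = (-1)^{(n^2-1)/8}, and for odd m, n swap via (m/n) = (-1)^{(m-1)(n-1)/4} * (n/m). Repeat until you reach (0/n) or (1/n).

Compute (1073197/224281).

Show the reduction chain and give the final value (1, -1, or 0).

1

(1073197/224281): 1073197 mod 224281 = 176073, so (1073197/224281) = (176073/224281)
flip (176073/224281) -> (224281/176073): both odd, 176073 mod 4 = 1, 224281 mod 4 = 1, so the flip contributes +1; sign now +1
(224281/176073): 224281 mod 176073 = 48208, so (224281/176073) = (48208/176073)
factor out 2^4: 48208 = 2^4·3013; with 176073 mod 8 = 1, (2/176073) = +1; sign now +1; continue with (3013/176073)
flip (3013/176073) -> (176073/3013): both odd, 3013 mod 4 = 1, 176073 mod 4 = 1, so the flip contributes +1; sign now +1
(176073/3013): 176073 mod 3013 = 1319, so (176073/3013) = (1319/3013)
flip (1319/3013) -> (3013/1319): both odd, 1319 mod 4 = 3, 3013 mod 4 = 1, so the flip contributes +1; sign now +1
(3013/1319): 3013 mod 1319 = 375, so (3013/1319) = (375/1319)
flip (375/1319) -> (1319/375): both odd, 375 mod 4 = 3, 1319 mod 4 = 3, so the flip contributes -1; sign now -1
(1319/375): 1319 mod 375 = 194, so (1319/375) = (194/375)
factor out 2^1: 194 = 2^1·97; with 375 mod 8 = 7, (2/375) = +1; sign now -1; continue with (97/375)
flip (97/375) -> (375/97): both odd, 97 mod 4 = 1, 375 mod 4 = 3, so the flip contributes +1; sign now -1
(375/97): 375 mod 97 = 84, so (375/97) = (84/97)
factor out 2^2: 84 = 2^2·21; with 97 mod 8 = 1, (2/97) = +1; sign now -1; continue with (21/97)
flip (21/97) -> (97/21): both odd, 21 mod 4 = 1, 97 mod 4 = 1, so the flip contributes +1; sign now -1
(97/21): 97 mod 21 = 13, so (97/21) = (13/21)
flip (13/21) -> (21/13): both odd, 13 mod 4 = 1, 21 mod 4 = 1, so the flip contributes +1; sign now -1
(21/13): 21 mod 13 = 8, so (21/13) = (8/13)
factor out 2^3: 8 = 2^3·1; with 13 mod 8 = 5, (2/13) = -1; sign now +1; continue with (1/13)
reached (1/13) = 1, so the symbol is +1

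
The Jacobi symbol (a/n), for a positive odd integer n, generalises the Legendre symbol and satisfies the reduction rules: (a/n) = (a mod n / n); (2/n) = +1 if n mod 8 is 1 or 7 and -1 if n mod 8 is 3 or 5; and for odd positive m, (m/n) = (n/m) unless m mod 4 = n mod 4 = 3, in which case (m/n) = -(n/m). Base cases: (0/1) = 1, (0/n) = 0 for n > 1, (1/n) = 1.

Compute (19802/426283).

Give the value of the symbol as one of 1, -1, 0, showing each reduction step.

factor out 2^1: 19802 = 2^1·9901; with 426283 mod 8 = 3, (2/426283) = -1; sign now -1; continue with (9901/426283)
flip (9901/426283) -> (426283/9901): both odd, 9901 mod 4 = 1, 426283 mod 4 = 3, so the flip contributes +1; sign now -1
(426283/9901): 426283 mod 9901 = 540, so (426283/9901) = (540/9901)
factor out 2^2: 540 = 2^2·135; with 9901 mod 8 = 5, (2/9901) = -1; sign now -1; continue with (135/9901)
flip (135/9901) -> (9901/135): both odd, 135 mod 4 = 3, 9901 mod 4 = 1, so the flip contributes +1; sign now -1
(9901/135): 9901 mod 135 = 46, so (9901/135) = (46/135)
factor out 2^1: 46 = 2^1·23; with 135 mod 8 = 7, (2/135) = +1; sign now -1; continue with (23/135)
flip (23/135) -> (135/23): both odd, 23 mod 4 = 3, 135 mod 4 = 3, so the flip contributes -1; sign now +1
(135/23): 135 mod 23 = 20, so (135/23) = (20/23)
factor out 2^2: 20 = 2^2·5; with 23 mod 8 = 7, (2/23) = +1; sign now +1; continue with (5/23)
flip (5/23) -> (23/5): both odd, 5 mod 4 = 1, 23 mod 4 = 3, so the flip contributes +1; sign now +1
(23/5): 23 mod 5 = 3, so (23/5) = (3/5)
flip (3/5) -> (5/3): both odd, 3 mod 4 = 3, 5 mod 4 = 1, so the flip contributes +1; sign now +1
(5/3): 5 mod 3 = 2, so (5/3) = (2/3)
factor out 2^1: 2 = 2^1·1; with 3 mod 8 = 3, (2/3) = -1; sign now -1; continue with (1/3)
reached (1/3) = 1, so the symbol is -1

-1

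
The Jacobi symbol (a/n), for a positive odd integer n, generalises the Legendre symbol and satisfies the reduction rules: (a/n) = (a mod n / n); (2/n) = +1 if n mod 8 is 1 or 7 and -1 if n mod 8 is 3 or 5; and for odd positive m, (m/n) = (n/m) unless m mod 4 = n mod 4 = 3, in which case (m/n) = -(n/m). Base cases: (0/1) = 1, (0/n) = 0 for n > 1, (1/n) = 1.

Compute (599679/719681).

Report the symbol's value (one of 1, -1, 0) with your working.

-1

flip (599679/719681) -> (719681/599679): both odd, 599679 mod 4 = 3, 719681 mod 4 = 1, so the flip contributes +1; sign now +1
(719681/599679): 719681 mod 599679 = 120002, so (719681/599679) = (120002/599679)
factor out 2^1: 120002 = 2^1·60001; with 599679 mod 8 = 7, (2/599679) = +1; sign now +1; continue with (60001/599679)
flip (60001/599679) -> (599679/60001): both odd, 60001 mod 4 = 1, 599679 mod 4 = 3, so the flip contributes +1; sign now +1
(599679/60001): 599679 mod 60001 = 59670, so (599679/60001) = (59670/60001)
factor out 2^1: 59670 = 2^1·29835; with 60001 mod 8 = 1, (2/60001) = +1; sign now +1; continue with (29835/60001)
flip (29835/60001) -> (60001/29835): both odd, 29835 mod 4 = 3, 60001 mod 4 = 1, so the flip contributes +1; sign now +1
(60001/29835): 60001 mod 29835 = 331, so (60001/29835) = (331/29835)
flip (331/29835) -> (29835/331): both odd, 331 mod 4 = 3, 29835 mod 4 = 3, so the flip contributes -1; sign now -1
(29835/331): 29835 mod 331 = 45, so (29835/331) = (45/331)
flip (45/331) -> (331/45): both odd, 45 mod 4 = 1, 331 mod 4 = 3, so the flip contributes +1; sign now -1
(331/45): 331 mod 45 = 16, so (331/45) = (16/45)
factor out 2^4: 16 = 2^4·1; with 45 mod 8 = 5, (2/45) = -1; sign now -1; continue with (1/45)
reached (1/45) = 1, so the symbol is -1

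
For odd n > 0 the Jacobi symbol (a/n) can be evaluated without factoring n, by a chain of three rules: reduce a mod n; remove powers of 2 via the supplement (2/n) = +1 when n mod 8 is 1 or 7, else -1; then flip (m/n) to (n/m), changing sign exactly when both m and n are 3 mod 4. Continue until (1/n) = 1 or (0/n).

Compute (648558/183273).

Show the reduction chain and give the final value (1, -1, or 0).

(648558/183273) = (98739/183273)   [reduce mod 183273]
reciprocity: (98739/183273) = +1·(183273/98739) since 98739 mod 4 = 3, 183273 mod 4 = 1; sign now +1
(183273/98739) = (84534/98739)   [reduce mod 98739]
84534 = 2^1·42267; (2/98739) = -1 since 98739 mod 8 = 3, so (84534/98739) = (-1)^1·(42267/98739); sign now -1
reciprocity: (42267/98739) = -1·(98739/42267) since 42267 mod 4 = 3, 98739 mod 4 = 3; sign now +1
(98739/42267) = (14205/42267)   [reduce mod 42267]
reciprocity: (14205/42267) = +1·(42267/14205) since 14205 mod 4 = 1, 42267 mod 4 = 3; sign now +1
(42267/14205) = (13857/14205)   [reduce mod 14205]
reciprocity: (13857/14205) = +1·(14205/13857) since 13857 mod 4 = 1, 14205 mod 4 = 1; sign now +1
(14205/13857) = (348/13857)   [reduce mod 13857]
348 = 2^2·87; (2/13857) = +1 since 13857 mod 8 = 1, so (348/13857) = (+1)^2·(87/13857); sign now +1
reciprocity: (87/13857) = +1·(13857/87) since 87 mod 4 = 3, 13857 mod 4 = 1; sign now +1
(13857/87) = (24/87)   [reduce mod 87]
24 = 2^3·3; (2/87) = +1 since 87 mod 8 = 7, so (24/87) = (+1)^3·(3/87); sign now +1
reciprocity: (3/87) = -1·(87/3) since 3 mod 4 = 3, 87 mod 4 = 3; sign now -1
(87/3) = (0/3)   [reduce mod 3]
(0/3) = 0   [gcd(a, n) > 1]; final value = 0

0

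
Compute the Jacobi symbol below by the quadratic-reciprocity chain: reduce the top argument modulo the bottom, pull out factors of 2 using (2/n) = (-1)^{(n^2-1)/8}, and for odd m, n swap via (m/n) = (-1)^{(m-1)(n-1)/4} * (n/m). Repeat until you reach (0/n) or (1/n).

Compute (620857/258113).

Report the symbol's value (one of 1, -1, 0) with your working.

(620857/258113) = (104631/258113)   [reduce mod 258113]
reciprocity: (104631/258113) = +1·(258113/104631) since 104631 mod 4 = 3, 258113 mod 4 = 1; sign now +1
(258113/104631) = (48851/104631)   [reduce mod 104631]
reciprocity: (48851/104631) = -1·(104631/48851) since 48851 mod 4 = 3, 104631 mod 4 = 3; sign now -1
(104631/48851) = (6929/48851)   [reduce mod 48851]
reciprocity: (6929/48851) = +1·(48851/6929) since 6929 mod 4 = 1, 48851 mod 4 = 3; sign now -1
(48851/6929) = (348/6929)   [reduce mod 6929]
348 = 2^2·87; (2/6929) = +1 since 6929 mod 8 = 1, so (348/6929) = (+1)^2·(87/6929); sign now -1
reciprocity: (87/6929) = +1·(6929/87) since 87 mod 4 = 3, 6929 mod 4 = 1; sign now -1
(6929/87) = (56/87)   [reduce mod 87]
56 = 2^3·7; (2/87) = +1 since 87 mod 8 = 7, so (56/87) = (+1)^3·(7/87); sign now -1
reciprocity: (7/87) = -1·(87/7) since 7 mod 4 = 3, 87 mod 4 = 3; sign now +1
(87/7) = (3/7)   [reduce mod 7]
reciprocity: (3/7) = -1·(7/3) since 3 mod 4 = 3, 7 mod 4 = 3; sign now -1
(7/3) = (1/3)   [reduce mod 3]
(1/3) = 1; final value = sign = -1

-1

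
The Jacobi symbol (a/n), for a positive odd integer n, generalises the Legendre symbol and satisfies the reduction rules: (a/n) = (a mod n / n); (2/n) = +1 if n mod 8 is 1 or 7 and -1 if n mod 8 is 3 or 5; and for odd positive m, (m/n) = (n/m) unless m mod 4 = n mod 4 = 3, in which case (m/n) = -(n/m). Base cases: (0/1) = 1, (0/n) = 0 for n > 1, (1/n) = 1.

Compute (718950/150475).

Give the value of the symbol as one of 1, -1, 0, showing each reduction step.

(718950/150475) = (117050/150475)   [reduce mod 150475]
117050 = 2^1·58525; (2/150475) = -1 since 150475 mod 8 = 3, so (117050/150475) = (-1)^1·(58525/150475); sign now -1
reciprocity: (58525/150475) = +1·(150475/58525) since 58525 mod 4 = 1, 150475 mod 4 = 3; sign now -1
(150475/58525) = (33425/58525)   [reduce mod 58525]
reciprocity: (33425/58525) = +1·(58525/33425) since 33425 mod 4 = 1, 58525 mod 4 = 1; sign now -1
(58525/33425) = (25100/33425)   [reduce mod 33425]
25100 = 2^2·6275; (2/33425) = +1 since 33425 mod 8 = 1, so (25100/33425) = (+1)^2·(6275/33425); sign now -1
reciprocity: (6275/33425) = +1·(33425/6275) since 6275 mod 4 = 3, 33425 mod 4 = 1; sign now -1
(33425/6275) = (2050/6275)   [reduce mod 6275]
2050 = 2^1·1025; (2/6275) = -1 since 6275 mod 8 = 3, so (2050/6275) = (-1)^1·(1025/6275); sign now +1
reciprocity: (1025/6275) = +1·(6275/1025) since 1025 mod 4 = 1, 6275 mod 4 = 3; sign now +1
(6275/1025) = (125/1025)   [reduce mod 1025]
reciprocity: (125/1025) = +1·(1025/125) since 125 mod 4 = 1, 1025 mod 4 = 1; sign now +1
(1025/125) = (25/125)   [reduce mod 125]
reciprocity: (25/125) = +1·(125/25) since 25 mod 4 = 1, 125 mod 4 = 1; sign now +1
(125/25) = (0/25)   [reduce mod 25]
(0/25) = 0   [gcd(a, n) > 1]; final value = 0

0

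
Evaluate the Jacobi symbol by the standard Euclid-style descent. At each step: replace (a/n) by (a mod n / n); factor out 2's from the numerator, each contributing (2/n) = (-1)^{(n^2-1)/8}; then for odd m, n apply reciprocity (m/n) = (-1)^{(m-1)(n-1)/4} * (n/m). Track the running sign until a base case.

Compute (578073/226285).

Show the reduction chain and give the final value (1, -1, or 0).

(578073/226285): 578073 mod 226285 = 125503, so (578073/226285) = (125503/226285)
flip (125503/226285) -> (226285/125503): both odd, 125503 mod 4 = 3, 226285 mod 4 = 1, so the flip contributes +1; sign now +1
(226285/125503): 226285 mod 125503 = 100782, so (226285/125503) = (100782/125503)
factor out 2^1: 100782 = 2^1·50391; with 125503 mod 8 = 7, (2/125503) = +1; sign now +1; continue with (50391/125503)
flip (50391/125503) -> (125503/50391): both odd, 50391 mod 4 = 3, 125503 mod 4 = 3, so the flip contributes -1; sign now -1
(125503/50391): 125503 mod 50391 = 24721, so (125503/50391) = (24721/50391)
flip (24721/50391) -> (50391/24721): both odd, 24721 mod 4 = 1, 50391 mod 4 = 3, so the flip contributes +1; sign now -1
(50391/24721): 50391 mod 24721 = 949, so (50391/24721) = (949/24721)
flip (949/24721) -> (24721/949): both odd, 949 mod 4 = 1, 24721 mod 4 = 1, so the flip contributes +1; sign now -1
(24721/949): 24721 mod 949 = 47, so (24721/949) = (47/949)
flip (47/949) -> (949/47): both odd, 47 mod 4 = 3, 949 mod 4 = 1, so the flip contributes +1; sign now -1
(949/47): 949 mod 47 = 9, so (949/47) = (9/47)
flip (9/47) -> (47/9): both odd, 9 mod 4 = 1, 47 mod 4 = 3, so the flip contributes +1; sign now -1
(47/9): 47 mod 9 = 2, so (47/9) = (2/9)
factor out 2^1: 2 = 2^1·1; with 9 mod 8 = 1, (2/9) = +1; sign now -1; continue with (1/9)
reached (1/9) = 1, so the symbol is -1

-1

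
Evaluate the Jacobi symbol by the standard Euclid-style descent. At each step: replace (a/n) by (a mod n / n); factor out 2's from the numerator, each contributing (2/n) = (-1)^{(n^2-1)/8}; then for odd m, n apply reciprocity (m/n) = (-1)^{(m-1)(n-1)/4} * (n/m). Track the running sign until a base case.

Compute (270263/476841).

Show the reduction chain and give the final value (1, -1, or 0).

flip (270263/476841) -> (476841/270263): both odd, 270263 mod 4 = 3, 476841 mod 4 = 1, so the flip contributes +1; sign now +1
(476841/270263): 476841 mod 270263 = 206578, so (476841/270263) = (206578/270263)
factor out 2^1: 206578 = 2^1·103289; with 270263 mod 8 = 7, (2/270263) = +1; sign now +1; continue with (103289/270263)
flip (103289/270263) -> (270263/103289): both odd, 103289 mod 4 = 1, 270263 mod 4 = 3, so the flip contributes +1; sign now +1
(270263/103289): 270263 mod 103289 = 63685, so (270263/103289) = (63685/103289)
flip (63685/103289) -> (103289/63685): both odd, 63685 mod 4 = 1, 103289 mod 4 = 1, so the flip contributes +1; sign now +1
(103289/63685): 103289 mod 63685 = 39604, so (103289/63685) = (39604/63685)
factor out 2^2: 39604 = 2^2·9901; with 63685 mod 8 = 5, (2/63685) = -1; sign now +1; continue with (9901/63685)
flip (9901/63685) -> (63685/9901): both odd, 9901 mod 4 = 1, 63685 mod 4 = 1, so the flip contributes +1; sign now +1
(63685/9901): 63685 mod 9901 = 4279, so (63685/9901) = (4279/9901)
flip (4279/9901) -> (9901/4279): both odd, 4279 mod 4 = 3, 9901 mod 4 = 1, so the flip contributes +1; sign now +1
(9901/4279): 9901 mod 4279 = 1343, so (9901/4279) = (1343/4279)
flip (1343/4279) -> (4279/1343): both odd, 1343 mod 4 = 3, 4279 mod 4 = 3, so the flip contributes -1; sign now -1
(4279/1343): 4279 mod 1343 = 250, so (4279/1343) = (250/1343)
factor out 2^1: 250 = 2^1·125; with 1343 mod 8 = 7, (2/1343) = +1; sign now -1; continue with (125/1343)
flip (125/1343) -> (1343/125): both odd, 125 mod 4 = 1, 1343 mod 4 = 3, so the flip contributes +1; sign now -1
(1343/125): 1343 mod 125 = 93, so (1343/125) = (93/125)
flip (93/125) -> (125/93): both odd, 93 mod 4 = 1, 125 mod 4 = 1, so the flip contributes +1; sign now -1
(125/93): 125 mod 93 = 32, so (125/93) = (32/93)
factor out 2^5: 32 = 2^5·1; with 93 mod 8 = 5, (2/93) = -1; sign now +1; continue with (1/93)
reached (1/93) = 1, so the symbol is +1

1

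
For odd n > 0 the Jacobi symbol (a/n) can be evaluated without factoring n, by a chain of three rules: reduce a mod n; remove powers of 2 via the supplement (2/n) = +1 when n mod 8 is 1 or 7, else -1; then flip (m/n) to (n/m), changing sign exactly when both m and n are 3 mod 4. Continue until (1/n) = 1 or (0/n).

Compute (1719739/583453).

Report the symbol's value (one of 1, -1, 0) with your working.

-1

(1719739/583453) = (552833/583453)   [reduce mod 583453]
reciprocity: (552833/583453) = +1·(583453/552833) since 552833 mod 4 = 1, 583453 mod 4 = 1; sign now +1
(583453/552833) = (30620/552833)   [reduce mod 552833]
30620 = 2^2·7655; (2/552833) = +1 since 552833 mod 8 = 1, so (30620/552833) = (+1)^2·(7655/552833); sign now +1
reciprocity: (7655/552833) = +1·(552833/7655) since 7655 mod 4 = 3, 552833 mod 4 = 1; sign now +1
(552833/7655) = (1673/7655)   [reduce mod 7655]
reciprocity: (1673/7655) = +1·(7655/1673) since 1673 mod 4 = 1, 7655 mod 4 = 3; sign now +1
(7655/1673) = (963/1673)   [reduce mod 1673]
reciprocity: (963/1673) = +1·(1673/963) since 963 mod 4 = 3, 1673 mod 4 = 1; sign now +1
(1673/963) = (710/963)   [reduce mod 963]
710 = 2^1·355; (2/963) = -1 since 963 mod 8 = 3, so (710/963) = (-1)^1·(355/963); sign now -1
reciprocity: (355/963) = -1·(963/355) since 355 mod 4 = 3, 963 mod 4 = 3; sign now +1
(963/355) = (253/355)   [reduce mod 355]
reciprocity: (253/355) = +1·(355/253) since 253 mod 4 = 1, 355 mod 4 = 3; sign now +1
(355/253) = (102/253)   [reduce mod 253]
102 = 2^1·51; (2/253) = -1 since 253 mod 8 = 5, so (102/253) = (-1)^1·(51/253); sign now -1
reciprocity: (51/253) = +1·(253/51) since 51 mod 4 = 3, 253 mod 4 = 1; sign now -1
(253/51) = (49/51)   [reduce mod 51]
reciprocity: (49/51) = +1·(51/49) since 49 mod 4 = 1, 51 mod 4 = 3; sign now -1
(51/49) = (2/49)   [reduce mod 49]
2 = 2^1·1; (2/49) = +1 since 49 mod 8 = 1, so (2/49) = (+1)^1·(1/49); sign now -1
(1/49) = 1; final value = sign = -1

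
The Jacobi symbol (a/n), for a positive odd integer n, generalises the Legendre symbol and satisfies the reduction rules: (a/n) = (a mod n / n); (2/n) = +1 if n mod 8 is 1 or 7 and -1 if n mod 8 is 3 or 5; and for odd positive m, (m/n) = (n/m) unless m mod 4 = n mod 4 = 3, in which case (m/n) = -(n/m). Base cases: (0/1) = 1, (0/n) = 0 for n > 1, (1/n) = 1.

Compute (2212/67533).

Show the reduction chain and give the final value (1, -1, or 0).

2212 = 2^2·553; (2/67533) = -1 since 67533 mod 8 = 5, so (2212/67533) = (-1)^2·(553/67533); sign now +1
reciprocity: (553/67533) = +1·(67533/553) since 553 mod 4 = 1, 67533 mod 4 = 1; sign now +1
(67533/553) = (67/553)   [reduce mod 553]
reciprocity: (67/553) = +1·(553/67) since 67 mod 4 = 3, 553 mod 4 = 1; sign now +1
(553/67) = (17/67)   [reduce mod 67]
reciprocity: (17/67) = +1·(67/17) since 17 mod 4 = 1, 67 mod 4 = 3; sign now +1
(67/17) = (16/17)   [reduce mod 17]
16 = 2^4·1; (2/17) = +1 since 17 mod 8 = 1, so (16/17) = (+1)^4·(1/17); sign now +1
(1/17) = 1; final value = sign = +1

1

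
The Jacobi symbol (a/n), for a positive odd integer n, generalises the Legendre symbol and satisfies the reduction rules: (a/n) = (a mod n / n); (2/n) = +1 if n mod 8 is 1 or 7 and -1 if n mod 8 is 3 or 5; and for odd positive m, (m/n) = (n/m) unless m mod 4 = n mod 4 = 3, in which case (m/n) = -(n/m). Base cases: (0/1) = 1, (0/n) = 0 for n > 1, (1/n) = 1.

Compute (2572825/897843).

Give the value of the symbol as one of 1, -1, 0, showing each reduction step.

1

(2572825/897843) = (777139/897843)   [reduce mod 897843]
reciprocity: (777139/897843) = -1·(897843/777139) since 777139 mod 4 = 3, 897843 mod 4 = 3; sign now -1
(897843/777139) = (120704/777139)   [reduce mod 777139]
120704 = 2^7·943; (2/777139) = -1 since 777139 mod 8 = 3, so (120704/777139) = (-1)^7·(943/777139); sign now +1
reciprocity: (943/777139) = -1·(777139/943) since 943 mod 4 = 3, 777139 mod 4 = 3; sign now -1
(777139/943) = (107/943)   [reduce mod 943]
reciprocity: (107/943) = -1·(943/107) since 107 mod 4 = 3, 943 mod 4 = 3; sign now +1
(943/107) = (87/107)   [reduce mod 107]
reciprocity: (87/107) = -1·(107/87) since 87 mod 4 = 3, 107 mod 4 = 3; sign now -1
(107/87) = (20/87)   [reduce mod 87]
20 = 2^2·5; (2/87) = +1 since 87 mod 8 = 7, so (20/87) = (+1)^2·(5/87); sign now -1
reciprocity: (5/87) = +1·(87/5) since 5 mod 4 = 1, 87 mod 4 = 3; sign now -1
(87/5) = (2/5)   [reduce mod 5]
2 = 2^1·1; (2/5) = -1 since 5 mod 8 = 5, so (2/5) = (-1)^1·(1/5); sign now +1
(1/5) = 1; final value = sign = +1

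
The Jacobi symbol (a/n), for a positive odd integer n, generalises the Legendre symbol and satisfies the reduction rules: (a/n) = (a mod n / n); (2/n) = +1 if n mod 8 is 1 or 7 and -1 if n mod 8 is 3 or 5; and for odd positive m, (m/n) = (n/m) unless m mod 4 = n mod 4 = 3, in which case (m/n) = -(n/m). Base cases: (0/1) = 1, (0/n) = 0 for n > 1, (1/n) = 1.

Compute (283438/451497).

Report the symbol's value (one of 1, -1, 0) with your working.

factor out 2^1: 283438 = 2^1·141719; with 451497 mod 8 = 1, (2/451497) = +1; sign now +1; continue with (141719/451497)
flip (141719/451497) -> (451497/141719): both odd, 141719 mod 4 = 3, 451497 mod 4 = 1, so the flip contributes +1; sign now +1
(451497/141719): 451497 mod 141719 = 26340, so (451497/141719) = (26340/141719)
factor out 2^2: 26340 = 2^2·6585; with 141719 mod 8 = 7, (2/141719) = +1; sign now +1; continue with (6585/141719)
flip (6585/141719) -> (141719/6585): both odd, 6585 mod 4 = 1, 141719 mod 4 = 3, so the flip contributes +1; sign now +1
(141719/6585): 141719 mod 6585 = 3434, so (141719/6585) = (3434/6585)
factor out 2^1: 3434 = 2^1·1717; with 6585 mod 8 = 1, (2/6585) = +1; sign now +1; continue with (1717/6585)
flip (1717/6585) -> (6585/1717): both odd, 1717 mod 4 = 1, 6585 mod 4 = 1, so the flip contributes +1; sign now +1
(6585/1717): 6585 mod 1717 = 1434, so (6585/1717) = (1434/1717)
factor out 2^1: 1434 = 2^1·717; with 1717 mod 8 = 5, (2/1717) = -1; sign now -1; continue with (717/1717)
flip (717/1717) -> (1717/717): both odd, 717 mod 4 = 1, 1717 mod 4 = 1, so the flip contributes +1; sign now -1
(1717/717): 1717 mod 717 = 283, so (1717/717) = (283/717)
flip (283/717) -> (717/283): both odd, 283 mod 4 = 3, 717 mod 4 = 1, so the flip contributes +1; sign now -1
(717/283): 717 mod 283 = 151, so (717/283) = (151/283)
flip (151/283) -> (283/151): both odd, 151 mod 4 = 3, 283 mod 4 = 3, so the flip contributes -1; sign now +1
(283/151): 283 mod 151 = 132, so (283/151) = (132/151)
factor out 2^2: 132 = 2^2·33; with 151 mod 8 = 7, (2/151) = +1; sign now +1; continue with (33/151)
flip (33/151) -> (151/33): both odd, 33 mod 4 = 1, 151 mod 4 = 3, so the flip contributes +1; sign now +1
(151/33): 151 mod 33 = 19, so (151/33) = (19/33)
flip (19/33) -> (33/19): both odd, 19 mod 4 = 3, 33 mod 4 = 1, so the flip contributes +1; sign now +1
(33/19): 33 mod 19 = 14, so (33/19) = (14/19)
factor out 2^1: 14 = 2^1·7; with 19 mod 8 = 3, (2/19) = -1; sign now -1; continue with (7/19)
flip (7/19) -> (19/7): both odd, 7 mod 4 = 3, 19 mod 4 = 3, so the flip contributes -1; sign now +1
(19/7): 19 mod 7 = 5, so (19/7) = (5/7)
flip (5/7) -> (7/5): both odd, 5 mod 4 = 1, 7 mod 4 = 3, so the flip contributes +1; sign now +1
(7/5): 7 mod 5 = 2, so (7/5) = (2/5)
factor out 2^1: 2 = 2^1·1; with 5 mod 8 = 5, (2/5) = -1; sign now -1; continue with (1/5)
reached (1/5) = 1, so the symbol is -1

-1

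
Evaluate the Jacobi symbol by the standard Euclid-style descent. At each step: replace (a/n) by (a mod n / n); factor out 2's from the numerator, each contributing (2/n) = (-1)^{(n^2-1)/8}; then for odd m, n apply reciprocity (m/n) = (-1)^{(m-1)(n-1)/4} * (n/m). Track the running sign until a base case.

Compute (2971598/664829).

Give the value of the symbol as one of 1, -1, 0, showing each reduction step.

(2971598/664829) = (312282/664829)   [reduce mod 664829]
312282 = 2^1·156141; (2/664829) = -1 since 664829 mod 8 = 5, so (312282/664829) = (-1)^1·(156141/664829); sign now -1
reciprocity: (156141/664829) = +1·(664829/156141) since 156141 mod 4 = 1, 664829 mod 4 = 1; sign now -1
(664829/156141) = (40265/156141)   [reduce mod 156141]
reciprocity: (40265/156141) = +1·(156141/40265) since 40265 mod 4 = 1, 156141 mod 4 = 1; sign now -1
(156141/40265) = (35346/40265)   [reduce mod 40265]
35346 = 2^1·17673; (2/40265) = +1 since 40265 mod 8 = 1, so (35346/40265) = (+1)^1·(17673/40265); sign now -1
reciprocity: (17673/40265) = +1·(40265/17673) since 17673 mod 4 = 1, 40265 mod 4 = 1; sign now -1
(40265/17673) = (4919/17673)   [reduce mod 17673]
reciprocity: (4919/17673) = +1·(17673/4919) since 4919 mod 4 = 3, 17673 mod 4 = 1; sign now -1
(17673/4919) = (2916/4919)   [reduce mod 4919]
2916 = 2^2·729; (2/4919) = +1 since 4919 mod 8 = 7, so (2916/4919) = (+1)^2·(729/4919); sign now -1
reciprocity: (729/4919) = +1·(4919/729) since 729 mod 4 = 1, 4919 mod 4 = 3; sign now -1
(4919/729) = (545/729)   [reduce mod 729]
reciprocity: (545/729) = +1·(729/545) since 545 mod 4 = 1, 729 mod 4 = 1; sign now -1
(729/545) = (184/545)   [reduce mod 545]
184 = 2^3·23; (2/545) = +1 since 545 mod 8 = 1, so (184/545) = (+1)^3·(23/545); sign now -1
reciprocity: (23/545) = +1·(545/23) since 23 mod 4 = 3, 545 mod 4 = 1; sign now -1
(545/23) = (16/23)   [reduce mod 23]
16 = 2^4·1; (2/23) = +1 since 23 mod 8 = 7, so (16/23) = (+1)^4·(1/23); sign now -1
(1/23) = 1; final value = sign = -1

-1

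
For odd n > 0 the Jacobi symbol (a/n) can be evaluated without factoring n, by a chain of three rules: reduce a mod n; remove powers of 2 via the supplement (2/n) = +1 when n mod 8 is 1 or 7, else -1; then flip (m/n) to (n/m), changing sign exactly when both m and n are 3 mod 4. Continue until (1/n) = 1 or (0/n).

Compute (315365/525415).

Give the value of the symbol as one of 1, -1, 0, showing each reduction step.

0

flip (315365/525415) -> (525415/315365): both odd, 315365 mod 4 = 1, 525415 mod 4 = 3, so the flip contributes +1; sign now +1
(525415/315365): 525415 mod 315365 = 210050, so (525415/315365) = (210050/315365)
factor out 2^1: 210050 = 2^1·105025; with 315365 mod 8 = 5, (2/315365) = -1; sign now -1; continue with (105025/315365)
flip (105025/315365) -> (315365/105025): both odd, 105025 mod 4 = 1, 315365 mod 4 = 1, so the flip contributes +1; sign now -1
(315365/105025): 315365 mod 105025 = 290, so (315365/105025) = (290/105025)
factor out 2^1: 290 = 2^1·145; with 105025 mod 8 = 1, (2/105025) = +1; sign now -1; continue with (145/105025)
flip (145/105025) -> (105025/145): both odd, 145 mod 4 = 1, 105025 mod 4 = 1, so the flip contributes +1; sign now -1
(105025/145): 105025 mod 145 = 45, so (105025/145) = (45/145)
flip (45/145) -> (145/45): both odd, 45 mod 4 = 1, 145 mod 4 = 1, so the flip contributes +1; sign now -1
(145/45): 145 mod 45 = 10, so (145/45) = (10/45)
factor out 2^1: 10 = 2^1·5; with 45 mod 8 = 5, (2/45) = -1; sign now +1; continue with (5/45)
flip (5/45) -> (45/5): both odd, 5 mod 4 = 1, 45 mod 4 = 1, so the flip contributes +1; sign now +1
(45/5): 45 mod 5 = 0, so (45/5) = (0/5)
reached (0/5); gcd(a, n) > 1, so (0/5) = 0 and the symbol is 0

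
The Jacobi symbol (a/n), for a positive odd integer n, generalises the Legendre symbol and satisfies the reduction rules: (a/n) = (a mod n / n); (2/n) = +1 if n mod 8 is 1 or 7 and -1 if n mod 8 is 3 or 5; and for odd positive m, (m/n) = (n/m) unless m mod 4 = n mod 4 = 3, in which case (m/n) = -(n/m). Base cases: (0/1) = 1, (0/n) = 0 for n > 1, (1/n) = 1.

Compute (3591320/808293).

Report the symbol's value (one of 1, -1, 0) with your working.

-1

(3591320/808293) = (358148/808293)   [reduce mod 808293]
358148 = 2^2·89537; (2/808293) = -1 since 808293 mod 8 = 5, so (358148/808293) = (-1)^2·(89537/808293); sign now +1
reciprocity: (89537/808293) = +1·(808293/89537) since 89537 mod 4 = 1, 808293 mod 4 = 1; sign now +1
(808293/89537) = (2460/89537)   [reduce mod 89537]
2460 = 2^2·615; (2/89537) = +1 since 89537 mod 8 = 1, so (2460/89537) = (+1)^2·(615/89537); sign now +1
reciprocity: (615/89537) = +1·(89537/615) since 615 mod 4 = 3, 89537 mod 4 = 1; sign now +1
(89537/615) = (362/615)   [reduce mod 615]
362 = 2^1·181; (2/615) = +1 since 615 mod 8 = 7, so (362/615) = (+1)^1·(181/615); sign now +1
reciprocity: (181/615) = +1·(615/181) since 181 mod 4 = 1, 615 mod 4 = 3; sign now +1
(615/181) = (72/181)   [reduce mod 181]
72 = 2^3·9; (2/181) = -1 since 181 mod 8 = 5, so (72/181) = (-1)^3·(9/181); sign now -1
reciprocity: (9/181) = +1·(181/9) since 9 mod 4 = 1, 181 mod 4 = 1; sign now -1
(181/9) = (1/9)   [reduce mod 9]
(1/9) = 1; final value = sign = -1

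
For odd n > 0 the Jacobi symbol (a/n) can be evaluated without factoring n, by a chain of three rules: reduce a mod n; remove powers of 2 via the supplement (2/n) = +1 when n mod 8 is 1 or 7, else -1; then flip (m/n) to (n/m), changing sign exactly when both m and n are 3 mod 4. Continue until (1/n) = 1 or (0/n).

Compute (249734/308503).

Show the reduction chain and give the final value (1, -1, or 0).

-1

factor out 2^1: 249734 = 2^1·124867; with 308503 mod 8 = 7, (2/308503) = +1; sign now +1; continue with (124867/308503)
flip (124867/308503) -> (308503/124867): both odd, 124867 mod 4 = 3, 308503 mod 4 = 3, so the flip contributes -1; sign now -1
(308503/124867): 308503 mod 124867 = 58769, so (308503/124867) = (58769/124867)
flip (58769/124867) -> (124867/58769): both odd, 58769 mod 4 = 1, 124867 mod 4 = 3, so the flip contributes +1; sign now -1
(124867/58769): 124867 mod 58769 = 7329, so (124867/58769) = (7329/58769)
flip (7329/58769) -> (58769/7329): both odd, 7329 mod 4 = 1, 58769 mod 4 = 1, so the flip contributes +1; sign now -1
(58769/7329): 58769 mod 7329 = 137, so (58769/7329) = (137/7329)
flip (137/7329) -> (7329/137): both odd, 137 mod 4 = 1, 7329 mod 4 = 1, so the flip contributes +1; sign now -1
(7329/137): 7329 mod 137 = 68, so (7329/137) = (68/137)
factor out 2^2: 68 = 2^2·17; with 137 mod 8 = 1, (2/137) = +1; sign now -1; continue with (17/137)
flip (17/137) -> (137/17): both odd, 17 mod 4 = 1, 137 mod 4 = 1, so the flip contributes +1; sign now -1
(137/17): 137 mod 17 = 1, so (137/17) = (1/17)
reached (1/17) = 1, so the symbol is -1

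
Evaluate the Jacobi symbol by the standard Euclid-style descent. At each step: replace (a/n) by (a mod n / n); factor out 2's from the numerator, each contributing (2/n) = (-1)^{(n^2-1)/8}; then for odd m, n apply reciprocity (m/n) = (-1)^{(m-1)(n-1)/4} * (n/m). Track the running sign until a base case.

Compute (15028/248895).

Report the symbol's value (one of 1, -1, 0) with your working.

1

15028 = 2^2·3757; (2/248895) = +1 since 248895 mod 8 = 7, so (15028/248895) = (+1)^2·(3757/248895); sign now +1
reciprocity: (3757/248895) = +1·(248895/3757) since 3757 mod 4 = 1, 248895 mod 4 = 3; sign now +1
(248895/3757) = (933/3757)   [reduce mod 3757]
reciprocity: (933/3757) = +1·(3757/933) since 933 mod 4 = 1, 3757 mod 4 = 1; sign now +1
(3757/933) = (25/933)   [reduce mod 933]
reciprocity: (25/933) = +1·(933/25) since 25 mod 4 = 1, 933 mod 4 = 1; sign now +1
(933/25) = (8/25)   [reduce mod 25]
8 = 2^3·1; (2/25) = +1 since 25 mod 8 = 1, so (8/25) = (+1)^3·(1/25); sign now +1
(1/25) = 1; final value = sign = +1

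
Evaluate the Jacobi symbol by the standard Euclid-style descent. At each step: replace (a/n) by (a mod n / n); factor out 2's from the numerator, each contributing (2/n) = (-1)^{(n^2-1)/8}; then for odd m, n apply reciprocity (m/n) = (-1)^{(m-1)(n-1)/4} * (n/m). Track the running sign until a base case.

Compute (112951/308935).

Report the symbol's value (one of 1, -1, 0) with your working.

1

flip (112951/308935) -> (308935/112951): both odd, 112951 mod 4 = 3, 308935 mod 4 = 3, so the flip contributes -1; sign now -1
(308935/112951): 308935 mod 112951 = 83033, so (308935/112951) = (83033/112951)
flip (83033/112951) -> (112951/83033): both odd, 83033 mod 4 = 1, 112951 mod 4 = 3, so the flip contributes +1; sign now -1
(112951/83033): 112951 mod 83033 = 29918, so (112951/83033) = (29918/83033)
factor out 2^1: 29918 = 2^1·14959; with 83033 mod 8 = 1, (2/83033) = +1; sign now -1; continue with (14959/83033)
flip (14959/83033) -> (83033/14959): both odd, 14959 mod 4 = 3, 83033 mod 4 = 1, so the flip contributes +1; sign now -1
(83033/14959): 83033 mod 14959 = 8238, so (83033/14959) = (8238/14959)
factor out 2^1: 8238 = 2^1·4119; with 14959 mod 8 = 7, (2/14959) = +1; sign now -1; continue with (4119/14959)
flip (4119/14959) -> (14959/4119): both odd, 4119 mod 4 = 3, 14959 mod 4 = 3, so the flip contributes -1; sign now +1
(14959/4119): 14959 mod 4119 = 2602, so (14959/4119) = (2602/4119)
factor out 2^1: 2602 = 2^1·1301; with 4119 mod 8 = 7, (2/4119) = +1; sign now +1; continue with (1301/4119)
flip (1301/4119) -> (4119/1301): both odd, 1301 mod 4 = 1, 4119 mod 4 = 3, so the flip contributes +1; sign now +1
(4119/1301): 4119 mod 1301 = 216, so (4119/1301) = (216/1301)
factor out 2^3: 216 = 2^3·27; with 1301 mod 8 = 5, (2/1301) = -1; sign now -1; continue with (27/1301)
flip (27/1301) -> (1301/27): both odd, 27 mod 4 = 3, 1301 mod 4 = 1, so the flip contributes +1; sign now -1
(1301/27): 1301 mod 27 = 5, so (1301/27) = (5/27)
flip (5/27) -> (27/5): both odd, 5 mod 4 = 1, 27 mod 4 = 3, so the flip contributes +1; sign now -1
(27/5): 27 mod 5 = 2, so (27/5) = (2/5)
factor out 2^1: 2 = 2^1·1; with 5 mod 8 = 5, (2/5) = -1; sign now +1; continue with (1/5)
reached (1/5) = 1, so the symbol is +1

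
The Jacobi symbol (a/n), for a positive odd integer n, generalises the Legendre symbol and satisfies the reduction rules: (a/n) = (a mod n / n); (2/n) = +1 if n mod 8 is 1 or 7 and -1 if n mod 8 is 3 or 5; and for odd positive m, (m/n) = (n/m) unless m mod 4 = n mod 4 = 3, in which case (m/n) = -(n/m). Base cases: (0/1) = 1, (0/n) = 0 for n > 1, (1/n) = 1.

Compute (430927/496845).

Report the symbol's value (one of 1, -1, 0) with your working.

reciprocity: (430927/496845) = +1·(496845/430927) since 430927 mod 4 = 3, 496845 mod 4 = 1; sign now +1
(496845/430927) = (65918/430927)   [reduce mod 430927]
65918 = 2^1·32959; (2/430927) = +1 since 430927 mod 8 = 7, so (65918/430927) = (+1)^1·(32959/430927); sign now +1
reciprocity: (32959/430927) = -1·(430927/32959) since 32959 mod 4 = 3, 430927 mod 4 = 3; sign now -1
(430927/32959) = (2460/32959)   [reduce mod 32959]
2460 = 2^2·615; (2/32959) = +1 since 32959 mod 8 = 7, so (2460/32959) = (+1)^2·(615/32959); sign now -1
reciprocity: (615/32959) = -1·(32959/615) since 615 mod 4 = 3, 32959 mod 4 = 3; sign now +1
(32959/615) = (364/615)   [reduce mod 615]
364 = 2^2·91; (2/615) = +1 since 615 mod 8 = 7, so (364/615) = (+1)^2·(91/615); sign now +1
reciprocity: (91/615) = -1·(615/91) since 91 mod 4 = 3, 615 mod 4 = 3; sign now -1
(615/91) = (69/91)   [reduce mod 91]
reciprocity: (69/91) = +1·(91/69) since 69 mod 4 = 1, 91 mod 4 = 3; sign now -1
(91/69) = (22/69)   [reduce mod 69]
22 = 2^1·11; (2/69) = -1 since 69 mod 8 = 5, so (22/69) = (-1)^1·(11/69); sign now +1
reciprocity: (11/69) = +1·(69/11) since 11 mod 4 = 3, 69 mod 4 = 1; sign now +1
(69/11) = (3/11)   [reduce mod 11]
reciprocity: (3/11) = -1·(11/3) since 3 mod 4 = 3, 11 mod 4 = 3; sign now -1
(11/3) = (2/3)   [reduce mod 3]
2 = 2^1·1; (2/3) = -1 since 3 mod 8 = 3, so (2/3) = (-1)^1·(1/3); sign now +1
(1/3) = 1; final value = sign = +1

1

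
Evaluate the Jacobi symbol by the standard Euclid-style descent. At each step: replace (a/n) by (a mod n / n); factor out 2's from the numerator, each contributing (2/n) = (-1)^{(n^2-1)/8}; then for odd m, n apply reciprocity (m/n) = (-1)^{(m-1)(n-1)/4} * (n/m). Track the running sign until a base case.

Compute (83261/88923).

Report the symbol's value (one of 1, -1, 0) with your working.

1

flip (83261/88923) -> (88923/83261): both odd, 83261 mod 4 = 1, 88923 mod 4 = 3, so the flip contributes +1; sign now +1
(88923/83261): 88923 mod 83261 = 5662, so (88923/83261) = (5662/83261)
factor out 2^1: 5662 = 2^1·2831; with 83261 mod 8 = 5, (2/83261) = -1; sign now -1; continue with (2831/83261)
flip (2831/83261) -> (83261/2831): both odd, 2831 mod 4 = 3, 83261 mod 4 = 1, so the flip contributes +1; sign now -1
(83261/2831): 83261 mod 2831 = 1162, so (83261/2831) = (1162/2831)
factor out 2^1: 1162 = 2^1·581; with 2831 mod 8 = 7, (2/2831) = +1; sign now -1; continue with (581/2831)
flip (581/2831) -> (2831/581): both odd, 581 mod 4 = 1, 2831 mod 4 = 3, so the flip contributes +1; sign now -1
(2831/581): 2831 mod 581 = 507, so (2831/581) = (507/581)
flip (507/581) -> (581/507): both odd, 507 mod 4 = 3, 581 mod 4 = 1, so the flip contributes +1; sign now -1
(581/507): 581 mod 507 = 74, so (581/507) = (74/507)
factor out 2^1: 74 = 2^1·37; with 507 mod 8 = 3, (2/507) = -1; sign now +1; continue with (37/507)
flip (37/507) -> (507/37): both odd, 37 mod 4 = 1, 507 mod 4 = 3, so the flip contributes +1; sign now +1
(507/37): 507 mod 37 = 26, so (507/37) = (26/37)
factor out 2^1: 26 = 2^1·13; with 37 mod 8 = 5, (2/37) = -1; sign now -1; continue with (13/37)
flip (13/37) -> (37/13): both odd, 13 mod 4 = 1, 37 mod 4 = 1, so the flip contributes +1; sign now -1
(37/13): 37 mod 13 = 11, so (37/13) = (11/13)
flip (11/13) -> (13/11): both odd, 11 mod 4 = 3, 13 mod 4 = 1, so the flip contributes +1; sign now -1
(13/11): 13 mod 11 = 2, so (13/11) = (2/11)
factor out 2^1: 2 = 2^1·1; with 11 mod 8 = 3, (2/11) = -1; sign now +1; continue with (1/11)
reached (1/11) = 1, so the symbol is +1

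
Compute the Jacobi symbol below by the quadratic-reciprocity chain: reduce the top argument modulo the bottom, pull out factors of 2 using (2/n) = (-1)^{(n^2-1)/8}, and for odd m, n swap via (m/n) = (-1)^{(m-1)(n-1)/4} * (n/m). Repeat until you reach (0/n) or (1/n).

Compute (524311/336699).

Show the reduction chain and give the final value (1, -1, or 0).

(524311/336699) = (187612/336699)   [reduce mod 336699]
187612 = 2^2·46903; (2/336699) = -1 since 336699 mod 8 = 3, so (187612/336699) = (-1)^2·(46903/336699); sign now +1
reciprocity: (46903/336699) = -1·(336699/46903) since 46903 mod 4 = 3, 336699 mod 4 = 3; sign now -1
(336699/46903) = (8378/46903)   [reduce mod 46903]
8378 = 2^1·4189; (2/46903) = +1 since 46903 mod 8 = 7, so (8378/46903) = (+1)^1·(4189/46903); sign now -1
reciprocity: (4189/46903) = +1·(46903/4189) since 4189 mod 4 = 1, 46903 mod 4 = 3; sign now -1
(46903/4189) = (824/4189)   [reduce mod 4189]
824 = 2^3·103; (2/4189) = -1 since 4189 mod 8 = 5, so (824/4189) = (-1)^3·(103/4189); sign now +1
reciprocity: (103/4189) = +1·(4189/103) since 103 mod 4 = 3, 4189 mod 4 = 1; sign now +1
(4189/103) = (69/103)   [reduce mod 103]
reciprocity: (69/103) = +1·(103/69) since 69 mod 4 = 1, 103 mod 4 = 3; sign now +1
(103/69) = (34/69)   [reduce mod 69]
34 = 2^1·17; (2/69) = -1 since 69 mod 8 = 5, so (34/69) = (-1)^1·(17/69); sign now -1
reciprocity: (17/69) = +1·(69/17) since 17 mod 4 = 1, 69 mod 4 = 1; sign now -1
(69/17) = (1/17)   [reduce mod 17]
(1/17) = 1; final value = sign = -1

-1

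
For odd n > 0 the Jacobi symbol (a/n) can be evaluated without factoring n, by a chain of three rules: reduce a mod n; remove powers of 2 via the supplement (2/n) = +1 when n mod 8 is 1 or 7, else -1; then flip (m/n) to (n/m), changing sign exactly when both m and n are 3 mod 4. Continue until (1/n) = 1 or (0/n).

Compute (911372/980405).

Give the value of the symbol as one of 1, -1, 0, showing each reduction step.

-1

factor out 2^2: 911372 = 2^2·227843; with 980405 mod 8 = 5, (2/980405) = -1; sign now +1; continue with (227843/980405)
flip (227843/980405) -> (980405/227843): both odd, 227843 mod 4 = 3, 980405 mod 4 = 1, so the flip contributes +1; sign now +1
(980405/227843): 980405 mod 227843 = 69033, so (980405/227843) = (69033/227843)
flip (69033/227843) -> (227843/69033): both odd, 69033 mod 4 = 1, 227843 mod 4 = 3, so the flip contributes +1; sign now +1
(227843/69033): 227843 mod 69033 = 20744, so (227843/69033) = (20744/69033)
factor out 2^3: 20744 = 2^3·2593; with 69033 mod 8 = 1, (2/69033) = +1; sign now +1; continue with (2593/69033)
flip (2593/69033) -> (69033/2593): both odd, 2593 mod 4 = 1, 69033 mod 4 = 1, so the flip contributes +1; sign now +1
(69033/2593): 69033 mod 2593 = 1615, so (69033/2593) = (1615/2593)
flip (1615/2593) -> (2593/1615): both odd, 1615 mod 4 = 3, 2593 mod 4 = 1, so the flip contributes +1; sign now +1
(2593/1615): 2593 mod 1615 = 978, so (2593/1615) = (978/1615)
factor out 2^1: 978 = 2^1·489; with 1615 mod 8 = 7, (2/1615) = +1; sign now +1; continue with (489/1615)
flip (489/1615) -> (1615/489): both odd, 489 mod 4 = 1, 1615 mod 4 = 3, so the flip contributes +1; sign now +1
(1615/489): 1615 mod 489 = 148, so (1615/489) = (148/489)
factor out 2^2: 148 = 2^2·37; with 489 mod 8 = 1, (2/489) = +1; sign now +1; continue with (37/489)
flip (37/489) -> (489/37): both odd, 37 mod 4 = 1, 489 mod 4 = 1, so the flip contributes +1; sign now +1
(489/37): 489 mod 37 = 8, so (489/37) = (8/37)
factor out 2^3: 8 = 2^3·1; with 37 mod 8 = 5, (2/37) = -1; sign now -1; continue with (1/37)
reached (1/37) = 1, so the symbol is -1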